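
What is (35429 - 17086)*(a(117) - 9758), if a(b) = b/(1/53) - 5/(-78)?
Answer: -391469251/6 ≈ -6.5245e+7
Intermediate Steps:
a(b) = 5/78 + 53*b (a(b) = b/(1/53) - 5*(-1/78) = b*53 + 5/78 = 53*b + 5/78 = 5/78 + 53*b)
(35429 - 17086)*(a(117) - 9758) = (35429 - 17086)*((5/78 + 53*117) - 9758) = 18343*((5/78 + 6201) - 9758) = 18343*(483683/78 - 9758) = 18343*(-277441/78) = -391469251/6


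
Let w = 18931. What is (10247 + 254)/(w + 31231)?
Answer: 10501/50162 ≈ 0.20934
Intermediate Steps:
(10247 + 254)/(w + 31231) = (10247 + 254)/(18931 + 31231) = 10501/50162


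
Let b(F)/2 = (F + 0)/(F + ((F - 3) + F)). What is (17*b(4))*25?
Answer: 3400/9 ≈ 377.78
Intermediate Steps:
b(F) = 2*F/(-3 + 3*F) (b(F) = 2*((F + 0)/(F + ((F - 3) + F))) = 2*(F/(F + ((-3 + F) + F))) = 2*(F/(F + (-3 + 2*F))) = 2*(F/(-3 + 3*F)) = 2*F/(-3 + 3*F))
(17*b(4))*25 = (17*((2/3)*4/(-1 + 4)))*25 = (17*((2/3)*4/3))*25 = (17*((2/3)*4*(1/3)))*25 = (17*(8/9))*25 = (136/9)*25 = 3400/9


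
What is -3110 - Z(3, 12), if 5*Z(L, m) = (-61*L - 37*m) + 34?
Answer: -14957/5 ≈ -2991.4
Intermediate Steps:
Z(L, m) = 34/5 - 61*L/5 - 37*m/5 (Z(L, m) = ((-61*L - 37*m) + 34)/5 = (34 - 61*L - 37*m)/5 = 34/5 - 61*L/5 - 37*m/5)
-3110 - Z(3, 12) = -3110 - (34/5 - 61/5*3 - 37/5*12) = -3110 - (34/5 - 183/5 - 444/5) = -3110 - 1*(-593/5) = -3110 + 593/5 = -14957/5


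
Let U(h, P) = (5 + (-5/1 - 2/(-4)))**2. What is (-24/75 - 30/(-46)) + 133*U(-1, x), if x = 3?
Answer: 77239/2300 ≈ 33.582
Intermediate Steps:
U(h, P) = 1/4 (U(h, P) = (5 + (-5*1 - 2*(-1/4)))**2 = (5 + (-5 + 1/2))**2 = (5 - 9/2)**2 = (1/2)**2 = 1/4)
(-24/75 - 30/(-46)) + 133*U(-1, x) = (-24/75 - 30/(-46)) + 133*(1/4) = (-24*1/75 - 30*(-1/46)) + 133/4 = (-8/25 + 15/23) + 133/4 = 191/575 + 133/4 = 77239/2300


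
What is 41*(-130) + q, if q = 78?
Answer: -5252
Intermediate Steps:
41*(-130) + q = 41*(-130) + 78 = -5330 + 78 = -5252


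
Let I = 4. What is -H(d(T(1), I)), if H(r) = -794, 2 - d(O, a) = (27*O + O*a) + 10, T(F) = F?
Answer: 794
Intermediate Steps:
d(O, a) = -8 - 27*O - O*a (d(O, a) = 2 - ((27*O + O*a) + 10) = 2 - (10 + 27*O + O*a) = 2 + (-10 - 27*O - O*a) = -8 - 27*O - O*a)
-H(d(T(1), I)) = -1*(-794) = 794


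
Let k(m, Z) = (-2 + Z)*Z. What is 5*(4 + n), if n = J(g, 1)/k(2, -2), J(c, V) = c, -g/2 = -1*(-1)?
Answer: 75/4 ≈ 18.750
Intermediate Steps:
g = -2 (g = -(-2)*(-1) = -2*1 = -2)
k(m, Z) = Z*(-2 + Z)
n = -¼ (n = -2*(-1/(2*(-2 - 2))) = -2/((-2*(-4))) = -2/8 = -2*⅛ = -¼ ≈ -0.25000)
5*(4 + n) = 5*(4 - ¼) = 5*(15/4) = 75/4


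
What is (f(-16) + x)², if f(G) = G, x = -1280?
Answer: 1679616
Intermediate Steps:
(f(-16) + x)² = (-16 - 1280)² = (-1296)² = 1679616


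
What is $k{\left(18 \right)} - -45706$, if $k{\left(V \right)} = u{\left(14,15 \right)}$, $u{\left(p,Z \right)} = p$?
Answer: $45720$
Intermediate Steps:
$k{\left(V \right)} = 14$
$k{\left(18 \right)} - -45706 = 14 - -45706 = 14 + 45706 = 45720$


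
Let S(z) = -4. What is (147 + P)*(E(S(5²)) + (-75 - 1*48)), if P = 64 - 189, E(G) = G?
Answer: -2794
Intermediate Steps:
P = -125
(147 + P)*(E(S(5²)) + (-75 - 1*48)) = (147 - 125)*(-4 + (-75 - 1*48)) = 22*(-4 + (-75 - 48)) = 22*(-4 - 123) = 22*(-127) = -2794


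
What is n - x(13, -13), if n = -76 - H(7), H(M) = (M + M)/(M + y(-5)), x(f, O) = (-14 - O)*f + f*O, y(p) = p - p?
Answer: 104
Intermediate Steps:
y(p) = 0
x(f, O) = O*f + f*(-14 - O) (x(f, O) = f*(-14 - O) + O*f = O*f + f*(-14 - O))
H(M) = 2 (H(M) = (M + M)/(M + 0) = (2*M)/M = 2)
n = -78 (n = -76 - 1*2 = -76 - 2 = -78)
n - x(13, -13) = -78 - (-14)*13 = -78 - 1*(-182) = -78 + 182 = 104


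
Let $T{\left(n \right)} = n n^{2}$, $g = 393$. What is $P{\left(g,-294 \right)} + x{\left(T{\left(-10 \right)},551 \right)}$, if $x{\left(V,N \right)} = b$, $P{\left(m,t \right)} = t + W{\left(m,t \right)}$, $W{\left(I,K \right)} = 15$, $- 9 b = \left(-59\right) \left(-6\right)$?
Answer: $- \frac{955}{3} \approx -318.33$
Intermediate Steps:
$b = - \frac{118}{3}$ ($b = - \frac{\left(-59\right) \left(-6\right)}{9} = \left(- \frac{1}{9}\right) 354 = - \frac{118}{3} \approx -39.333$)
$T{\left(n \right)} = n^{3}$
$P{\left(m,t \right)} = 15 + t$ ($P{\left(m,t \right)} = t + 15 = 15 + t$)
$x{\left(V,N \right)} = - \frac{118}{3}$
$P{\left(g,-294 \right)} + x{\left(T{\left(-10 \right)},551 \right)} = \left(15 - 294\right) - \frac{118}{3} = -279 - \frac{118}{3} = - \frac{955}{3}$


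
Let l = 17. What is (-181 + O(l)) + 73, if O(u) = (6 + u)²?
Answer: 421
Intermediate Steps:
(-181 + O(l)) + 73 = (-181 + (6 + 17)²) + 73 = (-181 + 23²) + 73 = (-181 + 529) + 73 = 348 + 73 = 421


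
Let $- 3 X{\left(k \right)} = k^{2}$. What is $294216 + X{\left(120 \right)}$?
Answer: $289416$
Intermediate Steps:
$X{\left(k \right)} = - \frac{k^{2}}{3}$
$294216 + X{\left(120 \right)} = 294216 - \frac{120^{2}}{3} = 294216 - 4800 = 289416$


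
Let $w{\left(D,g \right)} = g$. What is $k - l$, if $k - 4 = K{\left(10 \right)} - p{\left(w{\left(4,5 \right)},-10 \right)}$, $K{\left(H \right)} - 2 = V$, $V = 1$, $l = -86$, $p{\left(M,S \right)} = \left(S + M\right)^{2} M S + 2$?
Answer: $1341$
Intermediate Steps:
$p{\left(M,S \right)} = 2 + M S \left(M + S\right)^{2}$ ($p{\left(M,S \right)} = \left(M + S\right)^{2} M S + 2 = M \left(M + S\right)^{2} S + 2 = M S \left(M + S\right)^{2} + 2 = 2 + M S \left(M + S\right)^{2}$)
$K{\left(H \right)} = 3$ ($K{\left(H \right)} = 2 + 1 = 3$)
$k = 1255$ ($k = 4 - \left(-1 + 5 \left(-10\right) \left(5 - 10\right)^{2}\right) = 4 - \left(-1 + 5 \left(-10\right) \left(-5\right)^{2}\right) = 4 - \left(-1 + 5 \left(-10\right) 25\right) = 4 + \left(3 - \left(2 - 1250\right)\right) = 4 + \left(3 - -1248\right) = 4 + \left(3 + 1248\right) = 4 + 1251 = 1255$)
$k - l = 1255 - -86 = 1255 + 86 = 1341$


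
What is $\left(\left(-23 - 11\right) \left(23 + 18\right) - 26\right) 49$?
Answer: $-69580$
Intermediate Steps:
$\left(\left(-23 - 11\right) \left(23 + 18\right) - 26\right) 49 = \left(\left(-34\right) 41 - 26\right) 49 = \left(-1394 - 26\right) 49 = \left(-1420\right) 49 = -69580$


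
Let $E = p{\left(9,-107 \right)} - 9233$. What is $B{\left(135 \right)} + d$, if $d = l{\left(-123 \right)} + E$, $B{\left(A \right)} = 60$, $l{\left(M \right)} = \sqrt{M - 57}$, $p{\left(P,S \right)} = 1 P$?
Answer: $-9164 + 6 i \sqrt{5} \approx -9164.0 + 13.416 i$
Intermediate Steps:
$p{\left(P,S \right)} = P$
$l{\left(M \right)} = \sqrt{-57 + M}$
$E = -9224$ ($E = 9 - 9233 = -9224$)
$d = -9224 + 6 i \sqrt{5}$ ($d = \sqrt{-57 - 123} - 9224 = \sqrt{-180} - 9224 = 6 i \sqrt{5} - 9224 = -9224 + 6 i \sqrt{5} \approx -9224.0 + 13.416 i$)
$B{\left(135 \right)} + d = 60 - \left(9224 - 6 i \sqrt{5}\right) = -9164 + 6 i \sqrt{5}$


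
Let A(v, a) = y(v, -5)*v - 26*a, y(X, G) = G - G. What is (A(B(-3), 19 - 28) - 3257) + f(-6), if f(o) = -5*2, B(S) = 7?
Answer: -3033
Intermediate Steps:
y(X, G) = 0
f(o) = -10
A(v, a) = -26*a (A(v, a) = 0*v - 26*a = 0 - 26*a = -26*a)
(A(B(-3), 19 - 28) - 3257) + f(-6) = (-26*(19 - 28) - 3257) - 10 = (-26*(-9) - 3257) - 10 = (234 - 3257) - 10 = -3023 - 10 = -3033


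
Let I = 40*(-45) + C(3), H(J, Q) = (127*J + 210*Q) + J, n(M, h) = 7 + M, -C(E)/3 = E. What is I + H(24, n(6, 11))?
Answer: 3993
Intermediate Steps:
C(E) = -3*E
H(J, Q) = 128*J + 210*Q
I = -1809 (I = 40*(-45) - 3*3 = -1800 - 9 = -1809)
I + H(24, n(6, 11)) = -1809 + (128*24 + 210*(7 + 6)) = -1809 + (3072 + 210*13) = -1809 + (3072 + 2730) = -1809 + 5802 = 3993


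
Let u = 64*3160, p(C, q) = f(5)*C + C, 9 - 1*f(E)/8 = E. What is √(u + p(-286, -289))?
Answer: √192802 ≈ 439.09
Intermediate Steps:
f(E) = 72 - 8*E
p(C, q) = 33*C (p(C, q) = (72 - 8*5)*C + C = (72 - 40)*C + C = 32*C + C = 33*C)
u = 202240
√(u + p(-286, -289)) = √(202240 + 33*(-286)) = √(202240 - 9438) = √192802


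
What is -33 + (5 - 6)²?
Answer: -32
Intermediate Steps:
-33 + (5 - 6)² = -33 + (-1)² = -33 + 1 = -32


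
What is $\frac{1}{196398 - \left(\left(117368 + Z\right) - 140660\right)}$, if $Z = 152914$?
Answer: $\frac{1}{66776} \approx 1.4975 \cdot 10^{-5}$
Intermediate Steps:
$\frac{1}{196398 - \left(\left(117368 + Z\right) - 140660\right)} = \frac{1}{196398 - \left(\left(117368 + 152914\right) - 140660\right)} = \frac{1}{196398 - \left(270282 - 140660\right)} = \frac{1}{196398 - 129622} = \frac{1}{66776}$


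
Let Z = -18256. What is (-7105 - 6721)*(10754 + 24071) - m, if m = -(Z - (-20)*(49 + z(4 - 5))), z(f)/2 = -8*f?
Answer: -481507406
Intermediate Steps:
z(f) = -16*f (z(f) = 2*(-8*f) = -16*f)
m = 16956 (m = -(-18256 - (-20)*(49 - 16*(4 - 5))) = -(-18256 - (-20)*(49 - 16*(-1))) = -(-18256 - (-20)*(49 + 16)) = -(-18256 - (-20)*65) = -(-18256 - 1*(-1300)) = -(-18256 + 1300) = -1*(-16956) = 16956)
(-7105 - 6721)*(10754 + 24071) - m = (-7105 - 6721)*(10754 + 24071) - 1*16956 = -13826*34825 - 16956 = -481490450 - 16956 = -481507406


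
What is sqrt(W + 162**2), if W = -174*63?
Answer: 3*sqrt(1698) ≈ 123.62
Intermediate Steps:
W = -10962
sqrt(W + 162**2) = sqrt(-10962 + 162**2) = sqrt(-10962 + 26244) = sqrt(15282) = 3*sqrt(1698)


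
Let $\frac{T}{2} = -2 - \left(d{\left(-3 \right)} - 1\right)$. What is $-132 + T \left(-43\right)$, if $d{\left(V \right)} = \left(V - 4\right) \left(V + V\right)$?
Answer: $3566$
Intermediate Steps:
$d{\left(V \right)} = 2 V \left(-4 + V\right)$ ($d{\left(V \right)} = \left(-4 + V\right) 2 V = 2 V \left(-4 + V\right)$)
$T = -86$ ($T = 2 \left(-2 - \left(2 \left(-3\right) \left(-4 - 3\right) - 1\right)\right) = 2 \left(-2 - \left(2 \left(-3\right) \left(-7\right) - 1\right)\right) = 2 \left(-2 - \left(42 - 1\right)\right) = 2 \left(-2 - 41\right) = 2 \left(-43\right) = -86$)
$-132 + T \left(-43\right) = -132 - -3698 = -132 + 3698 = 3566$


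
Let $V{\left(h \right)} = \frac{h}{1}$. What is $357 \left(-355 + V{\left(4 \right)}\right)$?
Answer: $-125307$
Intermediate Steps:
$V{\left(h \right)} = h$ ($V{\left(h \right)} = h 1 = h$)
$357 \left(-355 + V{\left(4 \right)}\right) = 357 \left(-355 + 4\right) = 357 \left(-351\right) = -125307$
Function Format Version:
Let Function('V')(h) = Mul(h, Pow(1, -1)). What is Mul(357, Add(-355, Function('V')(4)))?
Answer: -125307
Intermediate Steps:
Function('V')(h) = h (Function('V')(h) = Mul(h, 1) = h)
Mul(357, Add(-355, Function('V')(4))) = Mul(357, Add(-355, 4)) = Mul(357, -351) = -125307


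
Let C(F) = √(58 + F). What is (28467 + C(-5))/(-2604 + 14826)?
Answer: 3163/1358 + √53/12222 ≈ 2.3298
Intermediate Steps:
(28467 + C(-5))/(-2604 + 14826) = (28467 + √(58 - 5))/(-2604 + 14826) = (28467 + √53)/12222 = (28467 + √53)*(1/12222) = 3163/1358 + √53/12222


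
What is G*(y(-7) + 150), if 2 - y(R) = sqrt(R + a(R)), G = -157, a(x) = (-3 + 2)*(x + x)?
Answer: -23864 + 157*sqrt(7) ≈ -23449.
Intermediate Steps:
a(x) = -2*x
y(R) = 2 - sqrt(-R) (y(R) = 2 - sqrt(R - 2*R) = 2 - sqrt(-R))
G*(y(-7) + 150) = -157*((2 - sqrt(-1*(-7))) + 150) = -157*((2 - sqrt(7)) + 150) = -157*(152 - sqrt(7)) = -23864 + 157*sqrt(7)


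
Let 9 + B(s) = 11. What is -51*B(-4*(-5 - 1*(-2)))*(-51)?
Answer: 5202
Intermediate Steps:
B(s) = 2 (B(s) = -9 + 11 = 2)
-51*B(-4*(-5 - 1*(-2)))*(-51) = -51*2*(-51) = -102*(-51) = 5202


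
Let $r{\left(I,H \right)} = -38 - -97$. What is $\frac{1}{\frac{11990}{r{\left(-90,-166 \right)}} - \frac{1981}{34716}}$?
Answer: $\frac{2048244}{416127961} \approx 0.0049222$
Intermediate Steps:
$r{\left(I,H \right)} = 59$ ($r{\left(I,H \right)} = -38 + 97 = 59$)
$\frac{1}{\frac{11990}{r{\left(-90,-166 \right)}} - \frac{1981}{34716}} = \frac{1}{\frac{11990}{59} - \frac{1981}{34716}} = \frac{1}{\frac{416127961}{2048244}} = \frac{2048244}{416127961}$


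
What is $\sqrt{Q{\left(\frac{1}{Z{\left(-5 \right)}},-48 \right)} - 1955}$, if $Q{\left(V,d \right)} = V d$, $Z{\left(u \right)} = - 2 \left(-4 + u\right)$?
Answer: $\frac{i \sqrt{17619}}{3} \approx 44.246 i$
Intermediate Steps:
$Z{\left(u \right)} = 8 - 2 u$
$\sqrt{Q{\left(\frac{1}{Z{\left(-5 \right)}},-48 \right)} - 1955} = \sqrt{\frac{1}{8 - -10} \left(-48\right) - 1955} = \sqrt{\frac{1}{8 + 10} \left(-48\right) - 1955} = \sqrt{\frac{1}{18} \left(-48\right) - 1955} = \sqrt{- \frac{8}{3} - 1955} = \sqrt{- \frac{5873}{3}} = \frac{i \sqrt{17619}}{3}$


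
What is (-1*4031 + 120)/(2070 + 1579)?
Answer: -3911/3649 ≈ -1.0718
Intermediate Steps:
(-1*4031 + 120)/(2070 + 1579) = (-4031 + 120)/3649 = -3911*1/3649 = -3911/3649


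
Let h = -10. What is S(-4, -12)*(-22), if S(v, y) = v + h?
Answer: 308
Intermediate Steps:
S(v, y) = -10 + v (S(v, y) = v - 10 = -10 + v)
S(-4, -12)*(-22) = (-10 - 4)*(-22) = -14*(-22) = 308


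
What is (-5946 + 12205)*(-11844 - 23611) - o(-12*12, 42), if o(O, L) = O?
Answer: -221912701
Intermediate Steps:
(-5946 + 12205)*(-11844 - 23611) - o(-12*12, 42) = (-5946 + 12205)*(-11844 - 23611) - (-12)*12 = 6259*(-35455) - 1*(-144) = -221912845 + 144 = -221912701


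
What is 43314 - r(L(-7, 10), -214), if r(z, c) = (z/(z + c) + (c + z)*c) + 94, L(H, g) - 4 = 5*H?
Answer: -2256481/245 ≈ -9210.1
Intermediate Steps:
L(H, g) = 4 + 5*H
r(z, c) = 94 + c*(c + z) + z/(c + z) (r(z, c) = (z/(c + z) + c*(c + z)) + 94 = (c*(c + z) + z/(c + z)) + 94 = 94 + c*(c + z) + z/(c + z))
43314 - r(L(-7, 10), -214) = 43314 - ((-214)**3 + 94*(-214) + 95*(4 + 5*(-7)) - 214*(4 + 5*(-7))**2 + 2*(4 + 5*(-7))*(-214)**2)/(-214 + (4 + 5*(-7))) = 43314 - (-9800344 - 20116 + 95*(4 - 35) - 214*(4 - 35)**2 + 2*(4 - 35)*45796)/(-214 + (4 - 35)) = 43314 - (-9800344 - 20116 + 95*(-31) - 214*(-31)**2 + 2*(-31)*45796)/(-214 - 31) = 43314 - (-9800344 - 20116 - 2945 - 214*961 - 2839352)/(-245) = 43314 - (-1)*(-9800344 - 20116 - 2945 - 205654 - 2839352)/245 = 43314 - (-1)*(-12868411)/245 = 43314 - 1*12868411/245 = 43314 - 12868411/245 = -2256481/245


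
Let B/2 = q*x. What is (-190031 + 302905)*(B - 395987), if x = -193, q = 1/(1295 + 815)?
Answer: -47154973437772/1055 ≈ -4.4697e+10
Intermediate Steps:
q = 1/2110 ≈ 0.00047393
B = -193/1055 (B = 2*((1/2110)*(-193)) = 2*(-193/2110) = -193/1055 ≈ -0.18294)
(-190031 + 302905)*(B - 395987) = (-190031 + 302905)*(-193/1055 - 395987) = 112874*(-417766478/1055) = -47154973437772/1055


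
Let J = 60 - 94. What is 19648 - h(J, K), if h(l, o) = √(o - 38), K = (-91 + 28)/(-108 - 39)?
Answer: 19648 - I*√1841/7 ≈ 19648.0 - 6.1296*I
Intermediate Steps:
K = 3/7 (K = -63/(-147) = -63*(-1/147) = 3/7 ≈ 0.42857)
J = -34
h(l, o) = √(-38 + o)
19648 - h(J, K) = 19648 - √(-38 + 3/7) = 19648 - √(-263/7) = 19648 - I*√1841/7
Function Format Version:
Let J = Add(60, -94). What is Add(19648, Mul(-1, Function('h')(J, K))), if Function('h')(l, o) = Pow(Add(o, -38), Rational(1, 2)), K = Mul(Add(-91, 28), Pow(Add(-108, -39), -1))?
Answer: Add(19648, Mul(Rational(-1, 7), I, Pow(1841, Rational(1, 2)))) ≈ Add(19648., Mul(-6.1296, I))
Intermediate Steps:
K = Rational(3, 7) (K = Mul(-63, Pow(-147, -1)) = Mul(-63, Rational(-1, 147)) = Rational(3, 7) ≈ 0.42857)
J = -34
Function('h')(l, o) = Pow(Add(-38, o), Rational(1, 2))
Add(19648, Mul(-1, Function('h')(J, K))) = Add(19648, Mul(-1, Pow(Add(-38, Rational(3, 7)), Rational(1, 2)))) = Add(19648, Mul(-1, Pow(Rational(-263, 7), Rational(1, 2)))) = Add(19648, Mul(-1, Mul(Rational(1, 7), I, Pow(1841, Rational(1, 2))))) = Add(19648, Mul(Rational(-1, 7), I, Pow(1841, Rational(1, 2))))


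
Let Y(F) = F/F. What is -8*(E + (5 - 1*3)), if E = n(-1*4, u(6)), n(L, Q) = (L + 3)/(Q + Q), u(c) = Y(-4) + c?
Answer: -108/7 ≈ -15.429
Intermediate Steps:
Y(F) = 1
u(c) = 1 + c
n(L, Q) = (3 + L)/(2*Q) (n(L, Q) = (3 + L)/((2*Q)) = (3 + L)*(1/(2*Q)) = (3 + L)/(2*Q))
E = -1/14 (E = (3 - 1*4)/(2*(1 + 6)) = (½)*(3 - 4)/7 = (½)*(⅐)*(-1) = -1/14 ≈ -0.071429)
-8*(E + (5 - 1*3)) = -8*(-1/14 + (5 - 1*3)) = -8*(-1/14 + (5 - 3)) = -8*(-1/14 + 2) = -8*27/14 = -108/7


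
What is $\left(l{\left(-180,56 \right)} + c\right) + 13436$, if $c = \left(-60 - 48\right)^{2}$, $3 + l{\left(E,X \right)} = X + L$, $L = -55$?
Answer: $25098$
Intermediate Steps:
$l{\left(E,X \right)} = -58 + X$ ($l{\left(E,X \right)} = -3 + \left(X - 55\right) = -3 + \left(-55 + X\right) = -58 + X$)
$c = 11664$ ($c = \left(-108\right)^{2} = 11664$)
$\left(l{\left(-180,56 \right)} + c\right) + 13436 = \left(\left(-58 + 56\right) + 11664\right) + 13436 = \left(-2 + 11664\right) + 13436 = 11662 + 13436 = 25098$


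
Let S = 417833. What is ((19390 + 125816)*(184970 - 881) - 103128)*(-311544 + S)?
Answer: 2841181945131534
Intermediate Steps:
((19390 + 125816)*(184970 - 881) - 103128)*(-311544 + S) = ((19390 + 125816)*(184970 - 881) - 103128)*(-311544 + 417833) = (145206*184089 - 103128)*106289 = (26730827334 - 103128)*106289 = 26730724206*106289 = 2841181945131534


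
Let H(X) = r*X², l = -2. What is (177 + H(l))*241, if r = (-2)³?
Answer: 34945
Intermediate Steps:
r = -8
H(X) = -8*X²
(177 + H(l))*241 = (177 - 8*(-2)²)*241 = (177 - 8*4)*241 = (177 - 32)*241 = 145*241 = 34945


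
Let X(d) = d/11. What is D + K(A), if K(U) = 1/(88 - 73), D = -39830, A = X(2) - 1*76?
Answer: -597449/15 ≈ -39830.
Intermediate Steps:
X(d) = d/11 (X(d) = d*(1/11) = d/11)
A = -834/11 (A = (1/11)*2 - 1*76 = 2/11 - 76 = -834/11 ≈ -75.818)
K(U) = 1/15
D + K(A) = -39830 + 1/15 = -597449/15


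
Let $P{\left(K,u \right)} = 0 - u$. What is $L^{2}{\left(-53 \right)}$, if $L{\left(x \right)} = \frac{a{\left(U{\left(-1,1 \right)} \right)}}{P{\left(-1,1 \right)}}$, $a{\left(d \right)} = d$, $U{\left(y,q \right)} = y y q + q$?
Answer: $4$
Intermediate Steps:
$U{\left(y,q \right)} = q + q y^{2}$ ($U{\left(y,q \right)} = y^{2} q + q = q y^{2} + q = q + q y^{2}$)
$P{\left(K,u \right)} = - u$
$L{\left(x \right)} = -2$ ($L{\left(x \right)} = \frac{1 \left(1 + \left(-1\right)^{2}\right)}{\left(-1\right) 1} = \frac{1 \left(1 + 1\right)}{-1} = 1 \cdot 2 \left(-1\right) = 2 \left(-1\right) = -2$)
$L^{2}{\left(-53 \right)} = \left(-2\right)^{2} = 4$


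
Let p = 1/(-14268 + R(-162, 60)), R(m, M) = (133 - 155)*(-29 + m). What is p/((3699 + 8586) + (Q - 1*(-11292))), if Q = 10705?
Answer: -1/345082612 ≈ -2.8979e-9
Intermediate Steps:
R(m, M) = 638 - 22*m (R(m, M) = -22*(-29 + m) = 638 - 22*m)
p = -1/10066 (p = 1/(-14268 + (638 - 22*(-162))) = 1/(-14268 + (638 + 3564)) = 1/(-14268 + 4202) = 1/(-10066) = -1/10066 ≈ -9.9344e-5)
p/((3699 + 8586) + (Q - 1*(-11292))) = -1/(10066*((3699 + 8586) + (10705 - 1*(-11292)))) = -1/(10066*(12285 + (10705 + 11292))) = -1/(10066*(12285 + 21997)) = -1/10066/34282 = -1/10066*1/34282 = -1/345082612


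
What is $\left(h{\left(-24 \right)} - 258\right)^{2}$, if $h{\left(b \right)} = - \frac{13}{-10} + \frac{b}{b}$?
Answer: $\frac{6538249}{100} \approx 65383.0$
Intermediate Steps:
$h{\left(b \right)} = \frac{23}{10}$ ($h{\left(b \right)} = \left(-13\right) \left(- \frac{1}{10}\right) + 1 = \frac{13}{10} + 1 = \frac{23}{10}$)
$\left(h{\left(-24 \right)} - 258\right)^{2} = \left(\frac{23}{10} - 258\right)^{2} = \left(- \frac{2557}{10}\right)^{2} = \frac{6538249}{100}$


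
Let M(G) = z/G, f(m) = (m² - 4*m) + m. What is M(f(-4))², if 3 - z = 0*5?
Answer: 9/784 ≈ 0.011480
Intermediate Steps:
f(m) = m² - 3*m
z = 3 (z = 3 - 0*5 = 3 - 1*0 = 3 + 0 = 3)
M(G) = 3/G
M(f(-4))² = (3/((-4*(-3 - 4))))² = (3/((-4*(-7))))² = (3/28)² = 9/784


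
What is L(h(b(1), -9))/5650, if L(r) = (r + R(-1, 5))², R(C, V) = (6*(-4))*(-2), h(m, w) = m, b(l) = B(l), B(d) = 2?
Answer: 50/113 ≈ 0.44248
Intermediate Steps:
b(l) = 2
R(C, V) = 48 (R(C, V) = -24*(-2) = 48)
L(r) = (48 + r)² (L(r) = (r + 48)² = (48 + r)²)
L(h(b(1), -9))/5650 = (48 + 2)²/5650 = 50²*(1/5650) = 2500*(1/5650) = 50/113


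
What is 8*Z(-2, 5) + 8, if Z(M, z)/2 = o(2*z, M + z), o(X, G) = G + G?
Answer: 104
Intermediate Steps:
o(X, G) = 2*G
Z(M, z) = 4*M + 4*z (Z(M, z) = 2*(2*(M + z)) = 2*(2*M + 2*z) = 4*M + 4*z)
8*Z(-2, 5) + 8 = 8*(4*(-2) + 4*5) + 8 = 8*(-8 + 20) + 8 = 8*12 + 8 = 96 + 8 = 104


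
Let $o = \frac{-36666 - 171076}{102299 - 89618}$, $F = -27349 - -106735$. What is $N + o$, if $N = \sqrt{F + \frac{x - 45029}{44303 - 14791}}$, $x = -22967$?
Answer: $- \frac{207742}{12681} + \frac{\sqrt{4321242282602}}{7378} \approx 265.37$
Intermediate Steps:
$F = 79386$ ($F = -27349 + 106735 = 79386$)
$o = - \frac{207742}{12681} \approx -16.382$
$N = \frac{\sqrt{4321242282602}}{7378}$ ($N = \sqrt{79386 + \frac{-22967 - 45029}{44303 - 14791}} = \sqrt{79386 - \frac{67996}{29512}} = \sqrt{79386 - \frac{16999}{7378}} = \sqrt{\frac{585692909}{7378}} = \frac{\sqrt{4321242282602}}{7378} \approx 281.75$)
$N + o = \frac{\sqrt{4321242282602}}{7378} - \frac{207742}{12681} = - \frac{207742}{12681} + \frac{\sqrt{4321242282602}}{7378}$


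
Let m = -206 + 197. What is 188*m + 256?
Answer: -1436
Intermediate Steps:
m = -9
188*m + 256 = 188*(-9) + 256 = -1692 + 256 = -1436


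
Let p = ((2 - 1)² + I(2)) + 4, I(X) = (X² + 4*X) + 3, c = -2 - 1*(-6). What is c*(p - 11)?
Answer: 36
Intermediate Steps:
c = 4 (c = -2 + 6 = 4)
I(X) = 3 + X² + 4*X
p = 20 (p = ((2 - 1)² + (3 + 2² + 4*2)) + 4 = (1² + (3 + 4 + 8)) + 4 = (1 + 15) + 4 = 16 + 4 = 20)
c*(p - 11) = 4*(20 - 11) = 4*9 = 36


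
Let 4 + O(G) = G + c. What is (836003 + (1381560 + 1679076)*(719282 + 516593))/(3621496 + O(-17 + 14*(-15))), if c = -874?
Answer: 3782564352503/3620391 ≈ 1.0448e+6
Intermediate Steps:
O(G) = -878 + G (O(G) = -4 + (G - 874) = -4 + (-874 + G) = -878 + G)
(836003 + (1381560 + 1679076)*(719282 + 516593))/(3621496 + O(-17 + 14*(-15))) = (836003 + (1381560 + 1679076)*(719282 + 516593))/(3621496 + (-878 + (-17 + 14*(-15)))) = (836003 + 3060636*1235875)/(3621496 + (-878 + (-17 - 210))) = (836003 + 3782563516500)/(3621496 + (-878 - 227)) = 3782564352503/(3621496 - 1105) = 3782564352503/3620391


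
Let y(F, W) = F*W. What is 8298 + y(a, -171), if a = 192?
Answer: -24534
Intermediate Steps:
8298 + y(a, -171) = 8298 + 192*(-171) = 8298 - 32832 = -24534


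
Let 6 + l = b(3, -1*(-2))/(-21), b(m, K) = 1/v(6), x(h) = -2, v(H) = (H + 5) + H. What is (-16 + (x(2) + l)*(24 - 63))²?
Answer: 1241646169/14161 ≈ 87681.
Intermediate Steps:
v(H) = 5 + 2*H (v(H) = (5 + H) + H = 5 + 2*H)
b(m, K) = 1/17 (b(m, K) = 1/(5 + 2*6) = 1/(5 + 12) = 1/17)
l = -2143/357 (l = -6 + (1/17)/(-21) = -6 + (1/17)*(-1/21) = -6 - 1/357 = -2143/357 ≈ -6.0028)
(-16 + (x(2) + l)*(24 - 63))² = (-16 + (-2 - 2143/357)*(24 - 63))² = (-16 - 2857/357*(-39))² = (-16 + 37141/119)² = (35237/119)² = 1241646169/14161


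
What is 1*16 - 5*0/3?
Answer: 16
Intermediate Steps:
1*16 - 5*0/3 = 16 + 0*(1/3) = 16 + 0 = 16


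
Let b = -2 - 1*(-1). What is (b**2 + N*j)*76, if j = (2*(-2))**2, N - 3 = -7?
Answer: -4788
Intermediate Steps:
N = -4 (N = 3 - 7 = -4)
b = -1 (b = -2 + 1 = -1)
j = 16 (j = (-4)**2 = 16)
(b**2 + N*j)*76 = ((-1)**2 - 4*16)*76 = (1 - 64)*76 = -63*76 = -4788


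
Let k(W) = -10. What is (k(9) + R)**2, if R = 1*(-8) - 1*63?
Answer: 6561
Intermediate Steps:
R = -71 (R = -8 - 63 = -71)
(k(9) + R)**2 = (-10 - 71)**2 = (-81)**2 = 6561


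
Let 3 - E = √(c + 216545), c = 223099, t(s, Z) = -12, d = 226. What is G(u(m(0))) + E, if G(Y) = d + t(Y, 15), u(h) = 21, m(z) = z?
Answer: 217 - 2*√109911 ≈ -446.06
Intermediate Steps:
G(Y) = 214 (G(Y) = 226 - 12 = 214)
E = 3 - 2*√109911 (E = 3 - √(223099 + 216545) = 3 - √439644 = 3 - 2*√109911 ≈ -660.06)
G(u(m(0))) + E = 214 + (3 - 2*√109911) = 217 - 2*√109911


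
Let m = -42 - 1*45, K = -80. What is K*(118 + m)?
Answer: -2480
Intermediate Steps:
m = -87 (m = -42 - 45 = -87)
K*(118 + m) = -80*(118 - 87) = -80*31 = -2480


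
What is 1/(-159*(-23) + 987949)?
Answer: 1/991606 ≈ 1.0085e-6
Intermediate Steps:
1/(-159*(-23) + 987949) = 1/(-53*(-69) + 987949) = 1/(3657 + 987949) = 1/991606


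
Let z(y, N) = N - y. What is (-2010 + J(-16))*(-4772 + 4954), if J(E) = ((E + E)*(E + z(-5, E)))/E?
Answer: -375648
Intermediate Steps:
J(E) = 10 + 4*E (J(E) = ((E + E)*(E + (E - 1*(-5))))/E = ((2*E)*(E + (E + 5)))/E = ((2*E)*(E + (5 + E)))/E = ((2*E)*(5 + 2*E))/E = (2*E*(5 + 2*E))/E = 10 + 4*E)
(-2010 + J(-16))*(-4772 + 4954) = (-2010 + (10 + 4*(-16)))*(-4772 + 4954) = (-2010 + (10 - 64))*182 = (-2010 - 54)*182 = -2064*182 = -375648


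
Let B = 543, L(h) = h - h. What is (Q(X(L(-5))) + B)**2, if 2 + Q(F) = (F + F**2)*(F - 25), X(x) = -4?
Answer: 37249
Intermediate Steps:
L(h) = 0
Q(F) = -2 + (-25 + F)*(F + F**2) (Q(F) = -2 + (F + F**2)*(F - 25) = -2 + (F + F**2)*(-25 + F) = -2 + (-25 + F)*(F + F**2))
(Q(X(L(-5))) + B)**2 = ((-2 + (-4)**3 - 25*(-4) - 24*(-4)**2) + 543)**2 = ((-2 - 64 + 100 - 24*16) + 543)**2 = ((-2 - 64 + 100 - 384) + 543)**2 = (-350 + 543)**2 = 193**2 = 37249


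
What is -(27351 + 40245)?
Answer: -67596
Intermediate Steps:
-(27351 + 40245) = -1*67596 = -67596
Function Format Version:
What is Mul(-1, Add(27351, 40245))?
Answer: -67596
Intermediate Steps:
Mul(-1, Add(27351, 40245)) = Mul(-1, 67596) = -67596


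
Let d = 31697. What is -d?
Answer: -31697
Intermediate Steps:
-d = -1*31697 = -31697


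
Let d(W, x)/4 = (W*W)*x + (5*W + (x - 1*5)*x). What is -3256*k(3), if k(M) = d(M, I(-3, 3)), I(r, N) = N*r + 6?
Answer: -156288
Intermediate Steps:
I(r, N) = 6 + N*r
d(W, x) = 20*W + 4*x*W² + 4*x*(-5 + x) (d(W, x) = 4*((W*W)*x + (5*W + (x - 1*5)*x)) = 4*(W²*x + (5*W + (x - 5)*x)) = 4*(x*W² + (5*W + (-5 + x)*x)) = 4*(x*W² + (5*W + x*(-5 + x))) = 4*(5*W + x*W² + x*(-5 + x)) = 20*W + 4*x*W² + 4*x*(-5 + x))
k(M) = 96 - 12*M² + 20*M (k(M) = -20*(6 + 3*(-3)) + 4*(6 + 3*(-3))² + 20*M + 4*(6 + 3*(-3))*M² = -20*(6 - 9) + 4*(6 - 9)² + 20*M + 4*(6 - 9)*M² = -20*(-3) + 4*(-3)² + 20*M + 4*(-3)*M² = 60 + 4*9 + 20*M - 12*M² = 60 + 36 + 20*M - 12*M² = 96 - 12*M² + 20*M)
-3256*k(3) = -3256*(96 - 12*3² + 20*3) = -3256*(96 - 12*9 + 60) = -3256*(96 - 108 + 60) = -3256*48 = -156288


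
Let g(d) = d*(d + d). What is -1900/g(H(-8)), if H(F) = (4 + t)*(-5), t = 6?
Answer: -19/50 ≈ -0.38000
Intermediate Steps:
H(F) = -50 (H(F) = (4 + 6)*(-5) = 10*(-5) = -50)
g(d) = 2*d**2 (g(d) = d*(2*d) = 2*d**2)
-1900/g(H(-8)) = -1900/(2*(-50)**2) = -1900/(2*2500) = -1900/5000 = -1900*1/5000 = -19/50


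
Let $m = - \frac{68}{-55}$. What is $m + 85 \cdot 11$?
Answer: $\frac{51493}{55} \approx 936.24$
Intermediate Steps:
$m = \frac{68}{55}$ ($m = \left(-68\right) \left(- \frac{1}{55}\right) = \frac{68}{55} \approx 1.2364$)
$m + 85 \cdot 11 = \frac{68}{55} + 85 \cdot 11 = \frac{68}{55} + 935 = \frac{51493}{55}$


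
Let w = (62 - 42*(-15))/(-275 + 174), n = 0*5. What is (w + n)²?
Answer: 478864/10201 ≈ 46.943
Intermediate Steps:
n = 0
w = -692/101 (w = (62 + 630)/(-101) = 692*(-1/101) = -692/101 ≈ -6.8515)
(w + n)² = (-692/101 + 0)² = (-692/101)² = 478864/10201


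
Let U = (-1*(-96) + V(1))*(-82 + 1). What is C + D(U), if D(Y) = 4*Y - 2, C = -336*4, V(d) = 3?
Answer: -33422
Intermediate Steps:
U = -8019 (U = (-1*(-96) + 3)*(-82 + 1) = (96 + 3)*(-81) = 99*(-81) = -8019)
C = -1344
D(Y) = -2 + 4*Y
C + D(U) = -1344 + (-2 + 4*(-8019)) = -1344 + (-2 - 32076) = -1344 - 32078 = -33422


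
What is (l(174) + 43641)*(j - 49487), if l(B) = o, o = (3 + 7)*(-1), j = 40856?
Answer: -376579161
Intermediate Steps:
o = -10 (o = 10*(-1) = -10)
l(B) = -10
(l(174) + 43641)*(j - 49487) = (-10 + 43641)*(40856 - 49487) = 43631*(-8631) = -376579161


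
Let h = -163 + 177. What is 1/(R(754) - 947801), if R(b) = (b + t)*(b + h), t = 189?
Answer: -1/223577 ≈ -4.4727e-6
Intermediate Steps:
h = 14
R(b) = (14 + b)*(189 + b) (R(b) = (b + 189)*(b + 14) = (189 + b)*(14 + b) = (14 + b)*(189 + b))
1/(R(754) - 947801) = 1/((2646 + 754**2 + 203*754) - 947801) = 1/((2646 + 568516 + 153062) - 947801) = 1/(724224 - 947801) = 1/(-223577) = -1/223577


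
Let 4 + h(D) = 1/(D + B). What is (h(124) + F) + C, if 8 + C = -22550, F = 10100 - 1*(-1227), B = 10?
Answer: -1505489/134 ≈ -11235.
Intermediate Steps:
F = 11327 (F = 10100 + 1227 = 11327)
h(D) = -4 + 1/(10 + D) (h(D) = -4 + 1/(D + 10) = -4 + 1/(10 + D))
C = -22558 (C = -8 - 22550 = -22558)
(h(124) + F) + C = ((-39 - 4*124)/(10 + 124) + 11327) - 22558 = ((-39 - 496)/134 + 11327) - 22558 = ((1/134)*(-535) + 11327) - 22558 = (-535/134 + 11327) - 22558 = 1517283/134 - 22558 = -1505489/134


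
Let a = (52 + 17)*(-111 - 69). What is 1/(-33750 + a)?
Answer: -1/46170 ≈ -2.1659e-5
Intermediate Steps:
a = -12420 (a = 69*(-180) = -12420)
1/(-33750 + a) = 1/(-33750 - 12420) = 1/(-46170) = -1/46170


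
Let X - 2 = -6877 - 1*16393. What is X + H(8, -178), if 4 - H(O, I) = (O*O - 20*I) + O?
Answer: -26896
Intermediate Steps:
H(O, I) = 4 - O - O² + 20*I (H(O, I) = 4 - ((O*O - 20*I) + O) = 4 - ((O² - 20*I) + O) = 4 - (O + O² - 20*I) = 4 + (-O - O² + 20*I) = 4 - O - O² + 20*I)
X = -23268 (X = 2 + (-6877 - 1*16393) = 2 + (-6877 - 16393) = 2 - 23270 = -23268)
X + H(8, -178) = -23268 + (4 - 1*8 - 1*8² + 20*(-178)) = -23268 + (4 - 8 - 1*64 - 3560) = -23268 + (4 - 8 - 64 - 3560) = -23268 - 3628 = -26896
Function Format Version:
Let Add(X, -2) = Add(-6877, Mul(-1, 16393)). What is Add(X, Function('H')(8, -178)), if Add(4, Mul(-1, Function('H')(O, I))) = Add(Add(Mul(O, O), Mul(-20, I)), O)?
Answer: -26896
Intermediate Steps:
Function('H')(O, I) = Add(4, Mul(-1, O), Mul(-1, Pow(O, 2)), Mul(20, I)) (Function('H')(O, I) = Add(4, Mul(-1, Add(Add(Mul(O, O), Mul(-20, I)), O))) = Add(4, Mul(-1, Add(Add(Pow(O, 2), Mul(-20, I)), O))) = Add(4, Mul(-1, Add(O, Pow(O, 2), Mul(-20, I)))) = Add(4, Add(Mul(-1, O), Mul(-1, Pow(O, 2)), Mul(20, I))) = Add(4, Mul(-1, O), Mul(-1, Pow(O, 2)), Mul(20, I)))
X = -23268 (X = Add(2, Add(-6877, Mul(-1, 16393))) = Add(2, Add(-6877, -16393)) = Add(2, -23270) = -23268)
Add(X, Function('H')(8, -178)) = Add(-23268, Add(4, Mul(-1, 8), Mul(-1, Pow(8, 2)), Mul(20, -178))) = Add(-23268, Add(4, -8, Mul(-1, 64), -3560)) = Add(-23268, Add(4, -8, -64, -3560)) = Add(-23268, -3628) = -26896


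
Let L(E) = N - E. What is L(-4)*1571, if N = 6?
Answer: 15710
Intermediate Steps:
L(E) = 6 - E
L(-4)*1571 = (6 - 1*(-4))*1571 = (6 + 4)*1571 = 10*1571 = 15710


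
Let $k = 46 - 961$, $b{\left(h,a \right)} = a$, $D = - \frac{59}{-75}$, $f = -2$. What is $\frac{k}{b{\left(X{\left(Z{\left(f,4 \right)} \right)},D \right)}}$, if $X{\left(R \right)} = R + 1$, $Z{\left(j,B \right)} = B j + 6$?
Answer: $- \frac{68625}{59} \approx -1163.1$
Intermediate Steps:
$Z{\left(j,B \right)} = 6 + B j$
$X{\left(R \right)} = 1 + R$
$D = \frac{59}{75}$ ($D = \left(-59\right) \left(- \frac{1}{75}\right) = \frac{59}{75} \approx 0.78667$)
$k = -915$ ($k = 46 - 961 = -915$)
$\frac{k}{b{\left(X{\left(Z{\left(f,4 \right)} \right)},D \right)}} = - \frac{915}{\frac{59}{75}} = \left(-915\right) \frac{75}{59} = - \frac{68625}{59}$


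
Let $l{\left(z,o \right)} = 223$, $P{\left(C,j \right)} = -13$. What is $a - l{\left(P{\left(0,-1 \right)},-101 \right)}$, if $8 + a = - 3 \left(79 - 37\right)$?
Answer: $-357$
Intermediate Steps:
$a = -134$ ($a = -8 - 3 \left(79 - 37\right) = -8 - 126 = -134$)
$a - l{\left(P{\left(0,-1 \right)},-101 \right)} = -134 - 223 = -357$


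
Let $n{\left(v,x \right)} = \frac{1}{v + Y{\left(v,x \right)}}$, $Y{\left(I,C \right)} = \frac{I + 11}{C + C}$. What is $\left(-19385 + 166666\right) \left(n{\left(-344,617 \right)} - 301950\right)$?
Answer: $- \frac{18892782184345304}{424829} \approx -4.4471 \cdot 10^{10}$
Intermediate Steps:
$Y{\left(I,C \right)} = \frac{11 + I}{2 C}$
$n{\left(v,x \right)} = \frac{1}{v + \frac{11 + v}{2 x}}$
$\left(-19385 + 166666\right) \left(n{\left(-344,617 \right)} - 301950\right) = \left(-19385 + 166666\right) \left(2 \cdot 617 \frac{1}{11 - 344 + 2 \left(-344\right) 617} - 301950\right) = 147281 \left(2 \cdot 617 \frac{1}{11 - 344 - 424496} - 301950\right) = 147281 \left(2 \cdot 617 \frac{1}{-424829} - 301950\right) = 147281 \left(2 \cdot 617 \left(- \frac{1}{424829}\right) - 301950\right) = 147281 \left(- \frac{1234}{424829} - 301950\right) = 147281 \left(- \frac{128277117784}{424829}\right) = - \frac{18892782184345304}{424829}$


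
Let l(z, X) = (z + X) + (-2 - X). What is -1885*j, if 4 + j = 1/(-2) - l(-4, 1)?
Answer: -5655/2 ≈ -2827.5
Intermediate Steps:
l(z, X) = -2 + z (l(z, X) = (X + z) + (-2 - X) = -2 + z)
j = 3/2 (j = -4 + (1/(-2) - (-2 - 4)) = -4 + (-½ - 1*(-6)) = -4 + (-½ + 6) = -4 + 11/2 = 3/2 ≈ 1.5000)
-1885*j = -1885*3/2 = -5655/2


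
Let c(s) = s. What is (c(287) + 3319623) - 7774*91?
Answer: 2612476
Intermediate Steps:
(c(287) + 3319623) - 7774*91 = (287 + 3319623) - 7774*91 = 3319910 - 707434 = 2612476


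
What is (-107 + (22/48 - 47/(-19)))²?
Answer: 2251977025/207936 ≈ 10830.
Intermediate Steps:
(-107 + (22/48 - 47/(-19)))² = (-107 + (22*(1/48) - 47*(-1/19)))² = (-107 + (11/24 + 47/19))² = (-107 + 1337/456)² = (-47455/456)² = 2251977025/207936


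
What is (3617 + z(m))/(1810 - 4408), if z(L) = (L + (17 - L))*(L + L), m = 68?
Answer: -5929/2598 ≈ -2.2821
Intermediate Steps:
z(L) = 34*L (z(L) = 17*(2*L) = 34*L)
(3617 + z(m))/(1810 - 4408) = (3617 + 34*68)/(1810 - 4408) = (3617 + 2312)/(-2598) = 5929*(-1/2598) = -5929/2598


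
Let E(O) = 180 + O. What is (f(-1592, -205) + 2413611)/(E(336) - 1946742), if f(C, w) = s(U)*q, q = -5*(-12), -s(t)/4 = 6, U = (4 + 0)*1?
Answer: -804057/648742 ≈ -1.2394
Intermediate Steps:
U = 4 (U = 4*1 = 4)
s(t) = -24 (s(t) = -4*6 = -24)
q = 60
f(C, w) = -1440 (f(C, w) = -24*60 = -1440)
(f(-1592, -205) + 2413611)/(E(336) - 1946742) = (-1440 + 2413611)/((180 + 336) - 1946742) = 2412171/(516 - 1946742) = 2412171/(-1946226) = 2412171*(-1/1946226) = -804057/648742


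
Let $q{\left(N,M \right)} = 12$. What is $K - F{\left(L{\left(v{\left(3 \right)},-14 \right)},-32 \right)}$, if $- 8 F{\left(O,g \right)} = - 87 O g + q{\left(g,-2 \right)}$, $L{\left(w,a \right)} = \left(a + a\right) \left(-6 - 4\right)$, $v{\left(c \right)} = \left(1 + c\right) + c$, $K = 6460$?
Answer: $\frac{207803}{2} \approx 1.039 \cdot 10^{5}$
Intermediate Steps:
$v{\left(c \right)} = 1 + 2 c$
$L{\left(w,a \right)} = - 20 a$ ($L{\left(w,a \right)} = 2 a \left(-10\right) = - 20 a$)
$F{\left(O,g \right)} = - \frac{3}{2} + \frac{87 O g}{8}$ ($F{\left(O,g \right)} = - \frac{- 87 O g + 12}{8} = - \frac{12 - 87 O g}{8} = - \frac{3}{2} + \frac{87 O g}{8}$)
$K - F{\left(L{\left(v{\left(3 \right)},-14 \right)},-32 \right)} = 6460 - \left(- \frac{3}{2} + \frac{87}{8} \left(\left(-20\right) \left(-14\right)\right) \left(-32\right)\right) = 6460 - \left(- \frac{3}{2} + \frac{87}{8} \cdot 280 \left(-32\right)\right) = 6460 - \left(- \frac{3}{2} - 97440\right) = 6460 - - \frac{194883}{2} = 6460 + \frac{194883}{2} = \frac{207803}{2}$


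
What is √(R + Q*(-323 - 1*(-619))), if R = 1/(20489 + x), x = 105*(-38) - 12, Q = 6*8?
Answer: √3862035185639/16487 ≈ 119.20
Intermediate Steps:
Q = 48
x = -4002 (x = -3990 - 12 = -4002)
R = 1/16487 (R = 1/(20489 - 4002) = 1/16487 ≈ 6.0654e-5)
√(R + Q*(-323 - 1*(-619))) = √(1/16487 + 48*(-323 - 1*(-619))) = √(1/16487 + 48*(-323 + 619)) = √(1/16487 + 48*296) = √(1/16487 + 14208) = √(234247297/16487) = √3862035185639/16487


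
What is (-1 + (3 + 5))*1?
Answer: 7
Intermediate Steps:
(-1 + (3 + 5))*1 = (-1 + 8)*1 = 7*1 = 7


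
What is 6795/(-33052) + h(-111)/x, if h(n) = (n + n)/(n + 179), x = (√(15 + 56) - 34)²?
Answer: -138237937497/661463891900 - 222*√71/1177225 ≈ -0.21058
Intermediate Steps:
x = (-34 + √71)² (x = (√71 - 34)² = (-34 + √71)² ≈ 654.02)
h(n) = 2*n/(179 + n) (h(n) = (2*n)/(179 + n) = 2*n/(179 + n))
6795/(-33052) + h(-111)/x = 6795/(-33052) + (2*(-111)/(179 - 111))/((34 - √71)²) = 6795*(-1/33052) + (2*(-111)/68)/(34 - √71)² = -6795/33052 + (2*(-111)*(1/68))/(34 - √71)² = -6795/33052 - 111/(34*(34 - √71)²)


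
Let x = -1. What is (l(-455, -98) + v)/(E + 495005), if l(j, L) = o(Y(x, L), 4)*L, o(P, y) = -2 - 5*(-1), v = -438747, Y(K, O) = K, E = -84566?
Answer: -146347/136813 ≈ -1.0697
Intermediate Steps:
o(P, y) = 3 (o(P, y) = -2 + 5 = 3)
l(j, L) = 3*L
(l(-455, -98) + v)/(E + 495005) = (3*(-98) - 438747)/(-84566 + 495005) = (-294 - 438747)/410439 = -439041*1/410439 = -146347/136813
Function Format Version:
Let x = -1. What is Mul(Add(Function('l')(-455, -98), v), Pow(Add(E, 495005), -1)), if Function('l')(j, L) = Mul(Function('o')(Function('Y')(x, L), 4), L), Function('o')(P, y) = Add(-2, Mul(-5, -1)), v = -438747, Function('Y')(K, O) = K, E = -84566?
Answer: Rational(-146347, 136813) ≈ -1.0697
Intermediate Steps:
Function('o')(P, y) = 3 (Function('o')(P, y) = Add(-2, 5) = 3)
Function('l')(j, L) = Mul(3, L)
Mul(Add(Function('l')(-455, -98), v), Pow(Add(E, 495005), -1)) = Mul(Add(Mul(3, -98), -438747), Pow(Add(-84566, 495005), -1)) = Mul(Add(-294, -438747), Pow(410439, -1)) = Mul(-439041, Rational(1, 410439)) = Rational(-146347, 136813)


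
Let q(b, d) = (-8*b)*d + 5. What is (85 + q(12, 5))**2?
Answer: 152100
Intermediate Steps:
q(b, d) = 5 - 8*b*d (q(b, d) = -8*b*d + 5 = 5 - 8*b*d)
(85 + q(12, 5))**2 = (85 + (5 - 8*12*5))**2 = (85 + (5 - 480))**2 = (85 - 475)**2 = (-390)**2 = 152100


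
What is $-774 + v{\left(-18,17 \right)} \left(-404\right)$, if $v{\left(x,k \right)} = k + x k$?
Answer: $115982$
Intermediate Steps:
$v{\left(x,k \right)} = k + k x$
$-774 + v{\left(-18,17 \right)} \left(-404\right) = -774 + 17 \left(1 - 18\right) \left(-404\right) = -774 + 17 \left(-17\right) \left(-404\right) = -774 - -116756 = -774 + 116756 = 115982$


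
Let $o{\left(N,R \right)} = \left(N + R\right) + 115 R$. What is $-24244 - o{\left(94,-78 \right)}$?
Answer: $-15290$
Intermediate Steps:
$o{\left(N,R \right)} = N + 116 R$
$-24244 - o{\left(94,-78 \right)} = -24244 - \left(94 + 116 \left(-78\right)\right) = -24244 - \left(94 - 9048\right) = -24244 - -8954 = -24244 + 8954 = -15290$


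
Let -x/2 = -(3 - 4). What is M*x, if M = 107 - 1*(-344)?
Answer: -902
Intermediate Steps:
x = -2 (x = -(-2)*(3 - 4) = -(-2)*(-1) = -2*1 = -2)
M = 451 (M = 107 + 344 = 451)
M*x = 451*(-2) = -902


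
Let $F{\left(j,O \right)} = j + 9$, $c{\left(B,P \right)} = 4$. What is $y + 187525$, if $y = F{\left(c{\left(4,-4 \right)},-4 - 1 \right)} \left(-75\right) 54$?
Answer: $134875$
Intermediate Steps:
$F{\left(j,O \right)} = 9 + j$
$y = -52650$ ($y = \left(9 + 4\right) \left(-75\right) 54 = 13 \left(-75\right) 54 = \left(-975\right) 54 = -52650$)
$y + 187525 = -52650 + 187525 = 134875$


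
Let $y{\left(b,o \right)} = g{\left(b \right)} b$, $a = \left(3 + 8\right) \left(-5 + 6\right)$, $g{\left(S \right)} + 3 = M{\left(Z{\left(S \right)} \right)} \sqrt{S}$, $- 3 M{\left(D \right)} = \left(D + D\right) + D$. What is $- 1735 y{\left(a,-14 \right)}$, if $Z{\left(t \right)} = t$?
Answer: $57255 + 209935 \sqrt{11} \approx 7.5353 \cdot 10^{5}$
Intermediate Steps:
$M{\left(D \right)} = - D$ ($M{\left(D \right)} = - \frac{\left(D + D\right) + D}{3} = - \frac{2 D + D}{3} = - \frac{3 D}{3} = - D$)
$g{\left(S \right)} = -3 - S^{\frac{3}{2}}$ ($g{\left(S \right)} = -3 + - S \sqrt{S} = -3 - S^{\frac{3}{2}}$)
$a = 11$ ($a = 11 \cdot 1 = 11$)
$y{\left(b,o \right)} = b \left(-3 - b^{\frac{3}{2}}\right)$ ($y{\left(b,o \right)} = \left(-3 - b^{\frac{3}{2}}\right) b = b \left(-3 - b^{\frac{3}{2}}\right)$)
$- 1735 y{\left(a,-14 \right)} = - 1735 \cdot 11 \left(-3 - 11^{\frac{3}{2}}\right) = - 1735 \cdot 11 \left(-3 - 11 \sqrt{11}\right) = - 1735 \left(-33 - 121 \sqrt{11}\right) = 57255 + 209935 \sqrt{11}$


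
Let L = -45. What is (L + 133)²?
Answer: 7744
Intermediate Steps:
(L + 133)² = (-45 + 133)² = 88² = 7744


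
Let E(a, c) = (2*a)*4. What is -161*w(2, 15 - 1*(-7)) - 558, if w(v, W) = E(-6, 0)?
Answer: 7170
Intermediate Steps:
E(a, c) = 8*a
w(v, W) = -48 (w(v, W) = 8*(-6) = -48)
-161*w(2, 15 - 1*(-7)) - 558 = -161*(-48) - 558 = 7728 - 558 = 7170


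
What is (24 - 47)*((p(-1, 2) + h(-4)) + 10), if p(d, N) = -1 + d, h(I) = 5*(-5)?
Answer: 391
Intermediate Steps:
h(I) = -25
(24 - 47)*((p(-1, 2) + h(-4)) + 10) = (24 - 47)*(((-1 - 1) - 25) + 10) = -23*((-2 - 25) + 10) = -23*(-27 + 10) = -23*(-17) = 391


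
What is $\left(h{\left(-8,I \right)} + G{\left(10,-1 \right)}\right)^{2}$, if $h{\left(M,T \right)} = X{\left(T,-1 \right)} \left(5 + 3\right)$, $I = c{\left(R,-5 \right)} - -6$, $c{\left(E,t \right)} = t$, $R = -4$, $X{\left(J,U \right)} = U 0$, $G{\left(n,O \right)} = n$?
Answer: $100$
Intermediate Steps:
$X{\left(J,U \right)} = 0$
$I = 1$ ($I = -5 - -6 = -5 + 6 = 1$)
$h{\left(M,T \right)} = 0$ ($h{\left(M,T \right)} = 0 \left(5 + 3\right) = 0 \cdot 8 = 0$)
$\left(h{\left(-8,I \right)} + G{\left(10,-1 \right)}\right)^{2} = \left(0 + 10\right)^{2} = 10^{2} = 100$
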